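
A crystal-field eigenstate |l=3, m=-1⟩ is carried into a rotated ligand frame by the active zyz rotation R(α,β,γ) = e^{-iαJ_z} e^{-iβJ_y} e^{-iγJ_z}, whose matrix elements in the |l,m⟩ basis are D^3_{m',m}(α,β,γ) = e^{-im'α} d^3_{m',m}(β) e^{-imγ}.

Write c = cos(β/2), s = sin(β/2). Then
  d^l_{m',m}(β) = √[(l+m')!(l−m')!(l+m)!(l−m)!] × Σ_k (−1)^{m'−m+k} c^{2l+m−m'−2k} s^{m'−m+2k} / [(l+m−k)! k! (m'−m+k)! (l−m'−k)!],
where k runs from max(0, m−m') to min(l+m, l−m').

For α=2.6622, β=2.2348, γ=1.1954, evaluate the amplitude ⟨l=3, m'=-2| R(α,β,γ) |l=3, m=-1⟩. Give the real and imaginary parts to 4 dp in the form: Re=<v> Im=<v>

D^3_{-2,-1}(2.6622,2.2348,1.1954) = e^{-i·-2·2.6622}·d^3_{-2,-1}(2.2348)·e^{-i·-1·1.1954}. Compute d first:
c=cos(2.234800/2)=0.438021, s=sin(2.234800/2)=0.898965; N=√[1·120·2·24]=75.894664
k∈{1,2} keeps every argument non-negative
  k=1: (−1)^0·75.8947/(24)·0.4380^5·0.8990^1 = +0.045837
  k=2: (−1)^1·75.8947/(12)·0.4380^3·0.8990^3 = -0.386139
d^3_{-2,-1}(2.2348) = +0.045837 -0.386139 = -0.340301
Phases: e^{-i·(-2)·2.6622}=+0.574515-0.818494i, e^{-i·(-1)·1.1954}=+0.366641+0.930362i ⇒ D=-0.330820-0.079771i

Re=-0.3308 Im=-0.0798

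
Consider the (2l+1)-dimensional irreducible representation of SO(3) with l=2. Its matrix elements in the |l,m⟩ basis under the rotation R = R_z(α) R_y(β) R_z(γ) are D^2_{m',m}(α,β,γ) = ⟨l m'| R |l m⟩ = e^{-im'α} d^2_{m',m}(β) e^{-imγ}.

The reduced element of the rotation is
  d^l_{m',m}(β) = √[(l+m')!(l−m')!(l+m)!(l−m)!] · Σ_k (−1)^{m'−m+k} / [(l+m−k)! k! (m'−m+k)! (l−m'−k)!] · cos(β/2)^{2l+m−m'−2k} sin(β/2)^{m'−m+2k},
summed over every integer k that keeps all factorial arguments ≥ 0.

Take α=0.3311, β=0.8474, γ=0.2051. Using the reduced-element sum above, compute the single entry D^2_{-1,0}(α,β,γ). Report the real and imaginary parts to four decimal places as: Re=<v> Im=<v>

Re=0.5747 Im=0.1975

D^2_{-1,0}(0.3311,0.8474,0.2051) = e^{-i·-1·0.3311}·d^2_{-1,0}(0.8474)·e^{-i·0·0.2051}. Compute d first:
With c≡cos(β/2)=0.911574 and s≡sin(β/2)=0.411136, N=[1·6·2·2]^{1/2}=4.898979
k∈{1,2} keeps every argument non-negative
  k=1: (−1)^0·4.8990/(2)·0.9116^3·0.4111^1 = +0.762846
  k=2: (−1)^1·4.8990/(2)·0.9116^1·0.4111^3 = -0.155176
d^2_{-1,0}(0.8474) = +0.762846 -0.155176 = +0.607670
D = (+0.945685+0.325083i)·(+0.607670)·(+1.000000+0.000000i) = +0.574665+0.197544i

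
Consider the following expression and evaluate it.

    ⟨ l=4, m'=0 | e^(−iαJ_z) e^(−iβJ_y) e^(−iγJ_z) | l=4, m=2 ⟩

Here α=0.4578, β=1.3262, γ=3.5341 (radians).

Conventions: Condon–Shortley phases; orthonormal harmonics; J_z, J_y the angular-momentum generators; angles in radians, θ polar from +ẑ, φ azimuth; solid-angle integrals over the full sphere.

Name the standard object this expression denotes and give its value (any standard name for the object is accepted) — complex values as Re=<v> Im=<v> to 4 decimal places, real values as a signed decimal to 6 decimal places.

Wigner D-matrix element, Re=-0.1552 Im=0.1550

This is a Wigner D-matrix element — the rotation-matrix element ⟨l m'| R(α,β,γ) |l m⟩ in the angular-momentum basis.
D^4_{0,2}(0.4578,1.3262,3.5341) = e^{-i·0·0.4578}·d^4_{0,2}(1.3262)·e^{-i·2·3.5341}. Compute d first:
Half-angle: c=0.788088, s=0.615563. N=√(24·24·720·2)=910.735966
The bounds max(0,m−m')=2 and min(l+m,l−m')=4 give 3 terms
  k=2: (−1)^0·910.7360/(96)·0.7881^6·0.6156^2 = +0.861219
  k=3: (−1)^1·910.7360/(36)·0.7881^4·0.6156^4 = -1.401129
  k=4: (−1)^2·910.7360/(96)·0.7881^2·0.6156^6 = +0.320557
d^4_{0,2}(1.3262) = +0.861219 -1.401129 +0.320557 = -0.219353
D = (+1.000000+0.000000i)·(-0.219353)·(+0.707378-0.706836i) = -0.155165+0.155046i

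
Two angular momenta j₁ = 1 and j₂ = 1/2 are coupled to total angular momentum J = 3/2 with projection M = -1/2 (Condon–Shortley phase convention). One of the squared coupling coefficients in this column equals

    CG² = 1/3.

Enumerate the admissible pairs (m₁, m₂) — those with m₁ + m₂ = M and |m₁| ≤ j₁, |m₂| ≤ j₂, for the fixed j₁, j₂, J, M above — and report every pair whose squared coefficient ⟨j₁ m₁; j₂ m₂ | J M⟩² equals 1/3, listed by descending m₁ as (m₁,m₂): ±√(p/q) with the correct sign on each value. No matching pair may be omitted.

(-1,1/2): +√(1/3)

Admissible pairs with m₁+m₂ = M = -1/2: (-1,1/2), (0,-1/2)
  (m₁,m₂)=(0,-1/2): CG² = 2/3, CG = +√(2/3)
  (m₁,m₂)=(-1,1/2): CG² = 1/3, CG = +√(1/3)   ← matches the target
Pairs with CG² = 1/3: (-1,1/2): +√(1/3)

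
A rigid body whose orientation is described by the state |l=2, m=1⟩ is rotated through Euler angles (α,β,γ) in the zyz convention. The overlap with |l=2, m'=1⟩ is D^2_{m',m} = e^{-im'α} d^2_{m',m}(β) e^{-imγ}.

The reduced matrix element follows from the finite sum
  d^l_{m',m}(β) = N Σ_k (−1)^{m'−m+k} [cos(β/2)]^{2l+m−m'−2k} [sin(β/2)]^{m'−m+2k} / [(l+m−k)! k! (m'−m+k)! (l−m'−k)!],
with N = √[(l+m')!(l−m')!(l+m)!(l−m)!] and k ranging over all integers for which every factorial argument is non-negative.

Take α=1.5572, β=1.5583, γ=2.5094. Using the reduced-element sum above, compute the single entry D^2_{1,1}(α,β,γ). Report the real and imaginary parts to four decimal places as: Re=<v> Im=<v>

First d^2_{1,1}(β=1.5583), then the phase factors e^{-i(1)α} and e^{-i(1)γ}:
c=cos(1.558300/2)=0.711511, s=sin(1.558300/2)=0.702675; N=√[6·1·6·1]=6.000000
k∈{0,1} keeps every argument non-negative
  k=0: (−1)^0·6.0000/(6)·0.7115^4·0.7027^0 = +0.256287
  k=1: (−1)^1·6.0000/(2)·0.7115^2·0.7027^2 = -0.749883
d^2_{1,1}(1.5583) = +0.256287 -0.749883 = -0.493596
Attach z-rotation phases: D = e^{-i(1)(1.5572)}·(-0.493596)·e^{-i(1)(2.5094)} = +0.297060-0.394198i

Re=0.2971 Im=-0.3942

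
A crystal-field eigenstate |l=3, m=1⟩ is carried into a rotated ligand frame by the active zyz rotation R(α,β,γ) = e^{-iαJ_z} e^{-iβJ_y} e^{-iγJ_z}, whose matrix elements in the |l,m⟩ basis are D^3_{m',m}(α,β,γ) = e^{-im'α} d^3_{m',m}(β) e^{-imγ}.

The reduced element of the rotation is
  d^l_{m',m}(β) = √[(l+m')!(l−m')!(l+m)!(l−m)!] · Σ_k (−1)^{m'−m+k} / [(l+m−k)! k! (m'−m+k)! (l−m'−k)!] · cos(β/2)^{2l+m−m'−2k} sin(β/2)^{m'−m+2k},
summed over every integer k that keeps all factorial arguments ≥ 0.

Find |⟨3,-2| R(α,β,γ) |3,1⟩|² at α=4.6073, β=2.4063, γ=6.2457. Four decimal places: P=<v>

P=0.3200

First d^3_{-2,1}(β=2.4063), then the phase factors e^{-i(-2)α} and e^{-i(1)γ}:
c=cos(2.406300/2)=0.359420, s=sin(2.406300/2)=0.933176; N=√[1·120·24·2]=75.894664
k: max(0,(1)−(-2))=3 … min(3+(1),3−(-2))=4
  k=3: (−1)^0·75.8947/(12)·0.3594^3·0.9332^3 = +0.238631
  k=4: (−1)^1·75.8947/(24)·0.3594^1·0.9332^5 = -0.804303
d^3_{-2,1}(2.4063) = +0.238631 -0.804303 = -0.565672
|D^3_{-2,1}|² = |d^3_{-2,1}(β)|² = (-0.565672)² = 0.319985 (the z-rotation phases have unit modulus)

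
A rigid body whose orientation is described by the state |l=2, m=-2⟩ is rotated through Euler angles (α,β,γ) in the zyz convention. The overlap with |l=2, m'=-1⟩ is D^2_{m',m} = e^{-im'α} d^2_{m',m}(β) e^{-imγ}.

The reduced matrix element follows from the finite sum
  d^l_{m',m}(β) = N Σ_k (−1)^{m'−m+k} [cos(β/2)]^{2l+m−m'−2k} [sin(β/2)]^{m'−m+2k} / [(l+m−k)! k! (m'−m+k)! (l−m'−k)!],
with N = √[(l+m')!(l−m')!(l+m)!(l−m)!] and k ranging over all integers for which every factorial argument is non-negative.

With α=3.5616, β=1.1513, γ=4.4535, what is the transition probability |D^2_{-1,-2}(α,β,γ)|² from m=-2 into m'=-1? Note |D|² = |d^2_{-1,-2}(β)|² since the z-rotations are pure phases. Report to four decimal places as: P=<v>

D^2_{-1,-2}(3.5616,1.1513,4.4535) = e^{-i·-1·3.5616}·d^2_{-1,-2}(1.1513)·e^{-i·-2·4.4535}. Compute d first:
c=cos(1.151300/2)=0.838839, s=sin(1.151300/2)=0.544380; N=√[1·6·1·24]=12.000000
k: max(0,(-2)−(-1))=0 … min(2+(-2),2−(-1))=0
  k=0: (−1)^1·12.0000/(6)·0.8388^3·0.5444^1 = -0.642640
d^2_{-1,-2}(1.1513) = -0.642640
|D^2_{-1,-2}|² = |d^2_{-1,-2}(β)|² = (-0.642640)² = 0.412986 (the z-rotation phases have unit modulus)

P=0.4130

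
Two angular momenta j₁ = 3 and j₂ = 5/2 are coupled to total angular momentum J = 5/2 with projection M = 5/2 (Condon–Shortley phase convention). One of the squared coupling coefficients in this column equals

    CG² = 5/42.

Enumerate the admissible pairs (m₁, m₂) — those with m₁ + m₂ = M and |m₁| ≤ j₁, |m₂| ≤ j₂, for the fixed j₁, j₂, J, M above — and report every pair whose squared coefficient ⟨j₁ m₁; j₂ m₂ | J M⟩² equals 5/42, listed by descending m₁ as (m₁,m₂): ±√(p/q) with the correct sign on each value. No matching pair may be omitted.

(0,5/2): −√(5/42)

Admissible pairs with m₁+m₂ = M = 5/2: (0,5/2), (1,3/2), (2,1/2), (3,-1/2)
  (m₁,m₂)=(3,-1/2): CG² = 5/21, CG = +√(5/21)
  (m₁,m₂)=(2,1/2): CG² = 5/14, CG = −√(5/14)
  (m₁,m₂)=(1,3/2): CG² = 2/7, CG = +√(2/7)
  (m₁,m₂)=(0,5/2): CG² = 5/42, CG = −√(5/42)   ← matches the target
Pairs with CG² = 5/42: (0,5/2): −√(5/42)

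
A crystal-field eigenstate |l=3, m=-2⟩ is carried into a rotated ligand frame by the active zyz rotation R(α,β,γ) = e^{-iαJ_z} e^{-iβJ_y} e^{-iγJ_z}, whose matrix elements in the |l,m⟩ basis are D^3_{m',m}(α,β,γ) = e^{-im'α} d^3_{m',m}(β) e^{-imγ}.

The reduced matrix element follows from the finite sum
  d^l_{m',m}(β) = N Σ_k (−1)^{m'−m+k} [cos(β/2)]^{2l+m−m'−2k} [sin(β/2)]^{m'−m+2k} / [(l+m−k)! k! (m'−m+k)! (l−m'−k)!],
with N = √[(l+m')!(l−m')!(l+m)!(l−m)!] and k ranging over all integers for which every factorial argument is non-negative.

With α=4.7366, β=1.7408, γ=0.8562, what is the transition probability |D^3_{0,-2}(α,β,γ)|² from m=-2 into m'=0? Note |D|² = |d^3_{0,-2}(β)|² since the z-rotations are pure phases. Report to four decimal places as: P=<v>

P=0.0506

First d^3_{0,-2}(β=1.7408), then the phase factors e^{-i(0)α} and e^{-i(-2)γ}:
Half-angle: c=0.644521, s=0.764587. N=√(6·6·1·120)=65.726707
Admissible k: 0..1 (factorial args all ≥0)
  k=0: (−1)^2·65.7267/(12)·0.6445^4·0.7646^2 = +0.552538
  k=1: (−1)^3·65.7267/(12)·0.6445^2·0.7646^4 = -0.777574
d^3_{0,-2}(1.7408) = +0.552538 -0.777574 = -0.225036
|D^3_{0,-2}|² = |d^3_{0,-2}(β)|² = (-0.225036)² = 0.050641 (the z-rotation phases have unit modulus)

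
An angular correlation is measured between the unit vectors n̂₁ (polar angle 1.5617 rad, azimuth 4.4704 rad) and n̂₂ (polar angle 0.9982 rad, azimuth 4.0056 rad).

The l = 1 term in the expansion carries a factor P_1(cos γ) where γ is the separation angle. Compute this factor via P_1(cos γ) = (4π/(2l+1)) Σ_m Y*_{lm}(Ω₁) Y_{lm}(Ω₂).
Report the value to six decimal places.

0.756227

Addition theorem: P_1(cos γ) = (4π/3) Σ_m Y*_{lm}(Ω₁) Y_{lm}(Ω₂), m = −1…1:
  m=-1: Y*=(-0.082789, -0.335414)  Y=(-0.188576, 0.220825)  product (0.089680, 0.044969)
  m=+0: Y*=(0.004444, -0.000000)  Y=(0.264733, 0.000000)  product (0.001177, 0.000000)
  m=+1: Y*=(0.082789, -0.335414)  Y=(0.188576, 0.220825)  product (0.089680, -0.044969)
Σ over m = (0.180536, 0.000000); ×(4π/3) → (0.756227, 0.000000). Real part: 0.756227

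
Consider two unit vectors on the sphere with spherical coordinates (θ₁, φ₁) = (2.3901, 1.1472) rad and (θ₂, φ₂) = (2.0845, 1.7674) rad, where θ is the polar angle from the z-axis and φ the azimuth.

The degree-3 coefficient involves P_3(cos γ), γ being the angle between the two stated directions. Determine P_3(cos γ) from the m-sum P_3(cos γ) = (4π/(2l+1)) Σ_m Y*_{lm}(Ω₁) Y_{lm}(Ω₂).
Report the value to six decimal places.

Expand P_3 via completeness: Σ_{m} conj(Y_{3,m}) at Ω₁ times Y_{3,m} at Ω₂ —
  [-3]  conj(Y_{3,-3})(Ω₁) = (-0.126845, -0.039239) ; Y_{3,-3}(Ω₂) = (0.153304, 0.229058) ; Δ = (-0.010458, -0.035070)
  [-2]  conj(Y_{3,-2})(Ω₁) = (0.230452, -0.260851) ; Y_{3,-2}(Ω₂) = (0.351865, -0.145957) ; Δ = (0.043015, -0.125420)
  [-1]  conj(Y_{3,-1})(Ω₁) = (0.151405, 0.335789) ; Y_{3,-1}(Ω₂) = (-0.011403, -0.057252) ; Δ = (0.017498, -0.012497)
  [+0]  conj(Y_{3,0})(Ω₁) = (0.090145, -0.000000) ; Y_{3,0}(Ω₂) = (0.328729, 0.000000) ; Δ = (0.029633, 0.000000)
  [+1]  conj(Y_{3,1})(Ω₁) = (-0.151405, 0.335789) ; Y_{3,1}(Ω₂) = (0.011403, -0.057252) ; Δ = (0.017498, 0.012497)
  [+2]  conj(Y_{3,2})(Ω₁) = (0.230452, 0.260851) ; Y_{3,2}(Ω₂) = (0.351865, 0.145957) ; Δ = (0.043015, 0.125420)
  [+3]  conj(Y_{3,3})(Ω₁) = (0.126845, -0.039239) ; Y_{3,3}(Ω₂) = (-0.153304, 0.229058) ; Δ = (-0.010458, 0.035070)
Total Σ_m = (0.129744, -0.000000). Multiply by 1.795196: (0.232916, -0.000000). P_3(cos γ) = 0.232916

0.232916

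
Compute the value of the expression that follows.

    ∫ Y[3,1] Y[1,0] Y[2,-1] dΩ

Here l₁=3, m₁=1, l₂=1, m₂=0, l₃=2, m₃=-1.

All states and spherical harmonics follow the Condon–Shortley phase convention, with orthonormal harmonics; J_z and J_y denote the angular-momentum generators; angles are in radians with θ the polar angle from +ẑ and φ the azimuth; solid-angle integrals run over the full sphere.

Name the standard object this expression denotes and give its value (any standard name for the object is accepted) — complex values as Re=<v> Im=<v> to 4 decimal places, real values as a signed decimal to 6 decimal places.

Gaunt coefficient, -0.233597

This is a Gaunt coefficient — the integral of a triple product of spherical harmonics over the sphere.
m-sum 0 ✓  L=6 even ✓  2≤2≤4 ✓
Π(2lᵢ+1) = 7×3×5 = 105
triangle coeff Δ(3,1,2) = 1/105
Σ_t [1,1]: t=1:−1/4 = -1/4
(3j)²=3/35 [(3 1 2; 0 0 0)], sign=-1
Σ_t [1,1]: t=1:−1/6 = -1/6
(3j)²=8/105 [(3 1 2; 1 0 -1)], sign=+1
⇒ 4πI² = 24/35
I = (-1)√(24/35/(4π)) = -0.23359668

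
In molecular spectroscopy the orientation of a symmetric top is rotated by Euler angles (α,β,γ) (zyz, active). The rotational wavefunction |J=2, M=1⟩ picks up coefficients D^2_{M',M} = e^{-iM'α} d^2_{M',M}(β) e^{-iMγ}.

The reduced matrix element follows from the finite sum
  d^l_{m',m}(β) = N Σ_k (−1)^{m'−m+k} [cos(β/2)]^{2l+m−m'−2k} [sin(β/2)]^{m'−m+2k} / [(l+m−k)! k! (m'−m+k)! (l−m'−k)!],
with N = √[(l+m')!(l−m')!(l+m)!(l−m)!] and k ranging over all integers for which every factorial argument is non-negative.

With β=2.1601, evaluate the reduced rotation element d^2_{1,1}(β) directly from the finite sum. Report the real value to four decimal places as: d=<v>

d^2_{1,1}(β=2.1601) via the finite sum:
Half-angle: c=0.471284, s=0.881981. N=√(6·1·6·1)=6.000000
k∈{0,1} keeps every argument non-negative
  k=0: (−1)^0·6.0000/(6)·0.4713^4·0.8820^0 = +0.049332
  k=1: (−1)^1·6.0000/(2)·0.4713^2·0.8820^2 = -0.518330
d^2_{1,1}(2.1601) = +0.049332 -0.518330 = -0.468997

d=-0.4690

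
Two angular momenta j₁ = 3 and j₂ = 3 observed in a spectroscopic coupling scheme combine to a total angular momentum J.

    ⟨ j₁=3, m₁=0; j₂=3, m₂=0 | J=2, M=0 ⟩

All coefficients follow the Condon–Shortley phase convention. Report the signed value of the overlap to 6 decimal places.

+0.436436

√[5·4!2!2!/9! · 3!3!3!3!2!2!] = √(48/7)
  +(−1)^1/∏(1,3,2,2,0,0)! = -1/24  (running -1/24)
  +(−1)^2/∏(2,2,1,1,1,1)! = 1/4  (running 5/24)
  +(−1)^3/∏(3,1,0,0,2,2)! = -1/24  (running 1/6)
⟨..|..⟩ = √(48/7)·(1/6) = +0.436436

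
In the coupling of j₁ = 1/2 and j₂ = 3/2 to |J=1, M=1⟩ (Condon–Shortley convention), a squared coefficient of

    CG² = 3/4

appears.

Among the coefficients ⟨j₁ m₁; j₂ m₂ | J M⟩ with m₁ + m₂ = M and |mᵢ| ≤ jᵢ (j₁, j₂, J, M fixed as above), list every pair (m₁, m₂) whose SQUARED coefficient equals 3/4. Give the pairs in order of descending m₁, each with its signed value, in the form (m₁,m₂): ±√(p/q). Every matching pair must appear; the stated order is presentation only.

(-1/2,3/2): −√(3/4)

Admissible pairs with m₁+m₂ = M = 1: (-1/2,3/2), (1/2,1/2)
  (m₁,m₂)=(1/2,1/2): CG² = 1/4, CG = +√(1/4)
  (m₁,m₂)=(-1/2,3/2): CG² = 3/4, CG = −√(3/4)   ← matches the target
Pairs with CG² = 3/4: (-1/2,3/2): −√(3/4)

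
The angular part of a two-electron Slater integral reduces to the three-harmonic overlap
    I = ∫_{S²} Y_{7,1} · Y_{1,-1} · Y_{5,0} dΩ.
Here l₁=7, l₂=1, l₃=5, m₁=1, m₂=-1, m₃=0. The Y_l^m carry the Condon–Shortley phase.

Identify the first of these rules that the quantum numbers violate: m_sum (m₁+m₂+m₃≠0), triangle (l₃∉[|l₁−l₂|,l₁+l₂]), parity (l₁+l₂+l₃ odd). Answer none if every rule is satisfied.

triangle

azimuthal sum: 1 − 1 + 0 = 0  ✓
l₃ must lie in [6,8]; have l₃=5  ✗
L = 7 + 1 + 5 = 13 (odd)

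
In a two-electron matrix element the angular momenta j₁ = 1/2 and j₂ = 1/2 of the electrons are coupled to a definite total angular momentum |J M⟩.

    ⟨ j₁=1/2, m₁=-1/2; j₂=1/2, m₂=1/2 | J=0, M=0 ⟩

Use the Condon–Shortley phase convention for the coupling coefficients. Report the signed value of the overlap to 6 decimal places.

√[1·1!0!0!/2! · 0!1!1!0!0!0!] = √(1/2)
  +(−1)^1/∏(1,0,0,0,0,0)! = -1  (running -1)
⟨..|..⟩ = √(1/2)·(-1) = -0.707107

-0.707107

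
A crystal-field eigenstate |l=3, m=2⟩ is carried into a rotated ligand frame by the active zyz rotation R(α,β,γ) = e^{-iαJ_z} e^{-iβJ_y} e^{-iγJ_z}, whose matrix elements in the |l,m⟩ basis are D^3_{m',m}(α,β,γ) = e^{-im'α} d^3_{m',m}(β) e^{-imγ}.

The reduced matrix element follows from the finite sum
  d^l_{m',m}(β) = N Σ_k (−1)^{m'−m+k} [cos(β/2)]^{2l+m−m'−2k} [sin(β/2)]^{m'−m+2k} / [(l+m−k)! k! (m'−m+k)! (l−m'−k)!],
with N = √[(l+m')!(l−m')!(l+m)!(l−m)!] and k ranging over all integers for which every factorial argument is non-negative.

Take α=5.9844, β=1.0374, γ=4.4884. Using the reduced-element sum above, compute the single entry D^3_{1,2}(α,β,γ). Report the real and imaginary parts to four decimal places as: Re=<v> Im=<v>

Re=-0.1980 Im=-0.1832

First d^3_{1,2}(β=1.0374), then the phase factors e^{-i(1)α} and e^{-i(2)γ}:
With c≡cos(β/2)=0.868464 and s≡sin(β/2)=0.495752, N=[24·2·120·1]^{1/2}=75.894664
The bounds max(0,m−m')=1 and min(l+m,l−m')=2 give 2 terms
  k=1: (−1)^0·75.8947/(24)·0.8685^5·0.4958^1 = +0.774505
  k=2: (−1)^1·75.8947/(12)·0.8685^3·0.4958^3 = -0.504752
d^3_{1,2}(1.0374) = +0.774505 -0.504752 = +0.269753
D = (+0.955695+0.294360i)·(+0.269753)·(-0.901325-0.433144i) = -0.197969-0.183234i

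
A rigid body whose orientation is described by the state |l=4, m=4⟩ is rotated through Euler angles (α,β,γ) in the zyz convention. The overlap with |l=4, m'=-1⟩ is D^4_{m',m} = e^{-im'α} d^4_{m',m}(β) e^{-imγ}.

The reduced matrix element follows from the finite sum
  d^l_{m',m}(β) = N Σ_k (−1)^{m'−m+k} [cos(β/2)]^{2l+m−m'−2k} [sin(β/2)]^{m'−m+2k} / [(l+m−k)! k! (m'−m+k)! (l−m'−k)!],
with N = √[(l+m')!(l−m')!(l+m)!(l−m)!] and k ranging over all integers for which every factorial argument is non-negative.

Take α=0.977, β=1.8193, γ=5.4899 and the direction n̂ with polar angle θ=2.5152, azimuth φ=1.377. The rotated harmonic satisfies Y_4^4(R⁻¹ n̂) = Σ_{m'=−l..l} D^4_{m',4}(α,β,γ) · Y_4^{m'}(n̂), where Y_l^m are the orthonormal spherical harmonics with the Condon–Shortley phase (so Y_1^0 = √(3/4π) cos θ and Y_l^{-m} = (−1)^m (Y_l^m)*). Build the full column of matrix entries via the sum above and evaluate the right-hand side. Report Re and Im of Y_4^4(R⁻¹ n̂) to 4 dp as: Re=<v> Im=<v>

Need the full column D^4_{m',4} for m'=−4..4 at α=0.9770, β=1.8193, γ=5.4899.
cos(β/2)=0.614022, sin(β/2)=0.789289
d^4_{-4,4}: single k=8 term ⇒ +0.150622;  D = +0.105160+0.107835i
d^4_{-3,4}: single k=7 term ⇒ +0.331422;  D = +0.326124-0.059023i
d^4_{-2,4}: single k=6 term ⇒ +0.482351;  D = +0.194370-0.441455i
d^4_{-1,4}: single k=5 term ⇒ +0.530672;  D = -0.282895-0.448979i
d^4_{0,4}: single k=4 term ⇒ +0.461561;  D = -0.461331-0.014559i
d^4_{1,4}: single k=3 term ⇒ +0.321160;  D = -0.188000+0.260384i
d^4_{2,4}: single k=2 term ⇒ +0.176667;  D = +0.060853+0.165855i
d^4_{3,4}: single k=1 term ⇒ +0.073463;  D = +0.071320+0.017615i
d^4_{4,4}: single k=0 term ⇒ +0.020206;  D = +0.014991-0.013547i
Y_4^{m'}(θ=2.5152,φ=1.377) and Σ D·Y over m':
  (+0.1052+0.1078i)·(+0.0373+0.0366i)  (+0.3261-0.0590i)·(+0.1122-0.1707i)  (+0.1944-0.4415i)·(-0.3826-0.1562i)  (-0.2829-0.4490i)·(-0.0690+0.3515i)  (-0.4613-0.0146i)·(-0.1706+0.0000i)  (-0.1880+0.2604i)·(+0.0690+0.3515i)  (+0.0609+0.1659i)·(-0.3826+0.1562i)  (+0.0713+0.0176i)·(-0.1122-0.1707i)  (+0.0150-0.0135i)·(+0.0373-0.0366i)
Y_4^4(R⁻¹ n̂) = -0.019374-0.099159i

Re=-0.0194 Im=-0.0992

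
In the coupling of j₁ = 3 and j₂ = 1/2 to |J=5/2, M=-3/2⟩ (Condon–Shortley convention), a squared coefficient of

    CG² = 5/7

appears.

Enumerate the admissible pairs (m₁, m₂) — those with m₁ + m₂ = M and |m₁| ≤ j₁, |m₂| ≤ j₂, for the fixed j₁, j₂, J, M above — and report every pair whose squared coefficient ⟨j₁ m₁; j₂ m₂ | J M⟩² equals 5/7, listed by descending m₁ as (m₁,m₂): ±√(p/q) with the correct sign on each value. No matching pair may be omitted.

Admissible pairs with m₁+m₂ = M = -3/2: (-2,1/2), (-1,-1/2)
  (m₁,m₂)=(-1,-1/2): CG² = 2/7, CG = +√(2/7)
  (m₁,m₂)=(-2,1/2): CG² = 5/7, CG = −√(5/7)   ← matches the target
Pairs with CG² = 5/7: (-2,1/2): −√(5/7)

(-2,1/2): −√(5/7)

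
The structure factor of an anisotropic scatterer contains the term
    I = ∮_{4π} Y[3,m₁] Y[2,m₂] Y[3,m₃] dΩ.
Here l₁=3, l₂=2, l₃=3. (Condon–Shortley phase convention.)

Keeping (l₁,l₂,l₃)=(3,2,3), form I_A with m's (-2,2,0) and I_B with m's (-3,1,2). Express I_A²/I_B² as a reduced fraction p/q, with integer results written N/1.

4/5

Same 3,2,3: normalisation and zero-m 3j drop out of the ratio.
A: Δ: 2! 4! 2! / 9! → 1/3780; sum: t=2:+1/24 = 1/24; 3j²(3 2 3; -2 2 0) = Δ·Π!·Σ² = 1/21  (sign -1)
B: Δ: 2! 4! 2! / 9! → 1/3780; sum: t=2:+1/48 = 1/48; 3j²(3 2 3; -3 1 2) = Δ·Π!·Σ² = 5/84  (sign -1)
I_A²/I_B² = (1/21)/(5/84) = 4/5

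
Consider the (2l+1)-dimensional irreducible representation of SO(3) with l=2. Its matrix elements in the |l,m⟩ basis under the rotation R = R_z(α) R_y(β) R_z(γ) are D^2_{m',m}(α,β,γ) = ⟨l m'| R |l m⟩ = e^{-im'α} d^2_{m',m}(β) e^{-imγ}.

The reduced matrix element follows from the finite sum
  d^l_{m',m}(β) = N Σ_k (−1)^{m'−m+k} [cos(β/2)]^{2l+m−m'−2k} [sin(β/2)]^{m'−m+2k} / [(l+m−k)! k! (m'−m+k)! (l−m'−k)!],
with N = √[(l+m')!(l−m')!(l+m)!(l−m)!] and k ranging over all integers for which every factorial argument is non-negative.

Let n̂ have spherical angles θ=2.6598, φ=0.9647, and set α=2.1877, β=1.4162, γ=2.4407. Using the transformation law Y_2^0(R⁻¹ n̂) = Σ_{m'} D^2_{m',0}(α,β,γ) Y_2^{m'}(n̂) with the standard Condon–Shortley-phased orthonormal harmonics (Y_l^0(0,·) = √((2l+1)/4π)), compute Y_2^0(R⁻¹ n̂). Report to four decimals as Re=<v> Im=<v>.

Re=-0.3150 Im=0.0000

Need the full column D^2_{m',0} for m'=−2..2 at α=2.1877, β=1.4162, γ=2.4407.
cos(β/2)=0.759599, sin(β/2)=0.650392
d^2_{-2,0}: single k=2 term ⇒ +0.597853;  D = -0.197678-0.564226i
d^2_{-1,0}: k∈[1..2] ⇒ +0.698238 -0.511900 = +0.186339;  D = -0.107799+0.151991i
d^2_{0,0}: k∈[0..2] ⇒ +0.332918 -0.976290 +0.178937 = -0.464435;  D = -0.464435+0.000000i
d^2_{1,0}: k∈[0..1] ⇒ -0.698238 +0.511900 = -0.186339;  D = +0.107799+0.151991i
d^2_{2,0}: single k=0 term ⇒ +0.597853;  D = -0.197678+0.564226i
Y_2^{m'}(θ=2.6598,φ=0.9647) and Σ D·Y over m':
  (-0.1977-0.5642i)·(-0.0291-0.0777i)  (-0.1078+0.1520i)·(-0.1807+0.2607i)  (-0.4644+0.0000i)·(+0.4276+0.0000i)  (+0.1078+0.1520i)·(+0.1807+0.2607i)  (-0.1977+0.5642i)·(-0.0291+0.0777i)
Y_2^0(R⁻¹ n̂) = -0.315028+0.000000i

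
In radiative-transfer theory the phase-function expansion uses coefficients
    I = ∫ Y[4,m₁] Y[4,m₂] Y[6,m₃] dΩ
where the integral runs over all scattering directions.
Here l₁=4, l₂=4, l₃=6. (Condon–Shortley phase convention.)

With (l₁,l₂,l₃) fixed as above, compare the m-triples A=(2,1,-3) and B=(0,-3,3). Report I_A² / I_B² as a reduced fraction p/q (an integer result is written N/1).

7/10

Shared (l₁,l₂,l₃)=(4,4,6): N and (l;000)² cancel in I_A²/I_B².
A: Δ = 2!·6!·6!/15! = 1/1261260; Racah Σ t=0..2: t=0:+1/11520 t=1:−1/5760 t=2:+1/51840 = -7/103680; ⇒ 3j(4 4 6; 2 1 -3)² = 7/858, sgn +1
B: Δ = 2!·6!·6!/15! = 1/1261260; Racah Σ t=0..1: t=0:+1/11520 t=1:−1/25920 = 1/20736; ⇒ 3j(4 4 6; 0 -3 3)² = 5/429, sgn -1
I_A²/I_B² = (7/858)/(5/429) = 7/10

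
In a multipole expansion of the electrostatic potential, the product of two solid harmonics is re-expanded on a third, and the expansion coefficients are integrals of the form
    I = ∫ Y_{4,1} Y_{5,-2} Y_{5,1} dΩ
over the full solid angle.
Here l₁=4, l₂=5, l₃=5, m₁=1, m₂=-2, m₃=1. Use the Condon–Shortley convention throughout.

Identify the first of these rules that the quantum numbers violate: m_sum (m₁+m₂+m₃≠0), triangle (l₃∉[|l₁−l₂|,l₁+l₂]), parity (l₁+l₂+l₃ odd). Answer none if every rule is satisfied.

none

m₁+m₂+m₃ = 1 − 2 + 1 = 0  ✓
triangle: |4−5|=1 ≤ l₃=5 ≤ 4+5=9  ✓
parity: l₁+l₂+l₃ = 14 is even  ✓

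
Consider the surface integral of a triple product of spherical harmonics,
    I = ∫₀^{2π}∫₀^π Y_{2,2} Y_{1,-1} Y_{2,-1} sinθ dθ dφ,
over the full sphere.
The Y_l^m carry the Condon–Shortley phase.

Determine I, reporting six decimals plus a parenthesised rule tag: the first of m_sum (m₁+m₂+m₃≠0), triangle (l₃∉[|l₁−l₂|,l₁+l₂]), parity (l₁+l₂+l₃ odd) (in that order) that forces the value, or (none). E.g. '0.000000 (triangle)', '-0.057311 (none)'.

Σlᵢ=5 odd — θ-integrand is odd under cosθ→−cosθ; I=0

0.000000 (parity)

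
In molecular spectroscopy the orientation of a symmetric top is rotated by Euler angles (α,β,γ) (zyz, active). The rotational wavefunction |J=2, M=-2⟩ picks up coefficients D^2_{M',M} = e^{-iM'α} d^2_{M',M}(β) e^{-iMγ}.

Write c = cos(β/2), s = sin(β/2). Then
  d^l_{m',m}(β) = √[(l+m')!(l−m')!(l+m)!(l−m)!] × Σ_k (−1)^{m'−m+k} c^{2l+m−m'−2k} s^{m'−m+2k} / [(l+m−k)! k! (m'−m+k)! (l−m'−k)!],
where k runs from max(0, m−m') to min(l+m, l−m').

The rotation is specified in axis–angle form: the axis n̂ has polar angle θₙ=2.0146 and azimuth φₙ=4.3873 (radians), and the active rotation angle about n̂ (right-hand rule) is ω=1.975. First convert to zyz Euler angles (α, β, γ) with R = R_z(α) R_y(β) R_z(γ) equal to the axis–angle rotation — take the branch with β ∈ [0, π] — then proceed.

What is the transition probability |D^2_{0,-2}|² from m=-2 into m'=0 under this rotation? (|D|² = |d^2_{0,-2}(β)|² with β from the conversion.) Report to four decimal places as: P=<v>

Axis–angle → zyz. n̂ = (sinθₙcosφₙ, sinθₙsinφₙ, cosθₙ) = (-0.288452, -0.855821, -0.429378), ω = 1.9750.
R = I cosω + sinω [n̂]ₓ + (1−cosω) n̂n̂ᵀ gives
  R = [-0.277359, +0.738728, -0.614290; -0.050825, +0.627199, +0.777199; +0.959421, +0.246785, -0.136413]
β = atan2(√(R₁₃²+R₂₃²), R₃₃) = 1.707636; α = atan2(R₂₃, R₁₃) mod 2π = 2.239650; γ = atan2(R₃₂, −R₃₁) mod 2π = 2.889828
First d^2_{0,-2}(β=1.7076), then the phase factors e^{-i(0)α} and e^{-i(-2)γ}:
Half-angle: c=0.657110, s=0.753795. N=√(2·2·1·24)=9.797959
The bounds max(0,m−m')=0 and min(l+m,l−m')=0 give 1 term
  k=0: (−1)^2·9.7980/(4)·0.6571^2·0.7538^2 = +0.600977
d^2_{0,-2}(1.7076) = +0.600977
|D^2_{0,-2}|² = |d^2_{0,-2}(β)|² = (+0.600977)² = 0.361173 (the z-rotation phases have unit modulus)

P=0.3612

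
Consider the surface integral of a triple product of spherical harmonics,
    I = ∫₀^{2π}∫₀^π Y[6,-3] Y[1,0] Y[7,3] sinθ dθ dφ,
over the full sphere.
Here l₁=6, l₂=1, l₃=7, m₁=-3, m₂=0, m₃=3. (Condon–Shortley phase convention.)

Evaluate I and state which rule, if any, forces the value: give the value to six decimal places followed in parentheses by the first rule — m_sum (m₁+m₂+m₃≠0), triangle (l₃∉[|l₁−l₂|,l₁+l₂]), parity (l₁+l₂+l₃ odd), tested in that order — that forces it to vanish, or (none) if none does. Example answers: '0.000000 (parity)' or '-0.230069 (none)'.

Checks pass: Σm=0; 14 even; l₃=7∈[5,7].
(2·6+1)(2·1+1)(2·7+1) = 585
Δ: 0! 12! 2! / 15! → 1/1365
sum: t=0:+1/518400 = 1/518400
3j²(6 1 7; 0 0 0) = Δ·Π!·Σ² = 7/195  (sign -1)
sum: t=0:+1/2177280 = 1/2177280
3j²(6 1 7; -3 0 3) = Δ·Π!·Σ² = 8/273  (sign +1)
combine: 4πI² = 585·7/195·8/273 = 8/13
take √, sign -1: I = -0.22129336
No selection rule forces the value: the integral is nonzero (none).

-0.221293 (none)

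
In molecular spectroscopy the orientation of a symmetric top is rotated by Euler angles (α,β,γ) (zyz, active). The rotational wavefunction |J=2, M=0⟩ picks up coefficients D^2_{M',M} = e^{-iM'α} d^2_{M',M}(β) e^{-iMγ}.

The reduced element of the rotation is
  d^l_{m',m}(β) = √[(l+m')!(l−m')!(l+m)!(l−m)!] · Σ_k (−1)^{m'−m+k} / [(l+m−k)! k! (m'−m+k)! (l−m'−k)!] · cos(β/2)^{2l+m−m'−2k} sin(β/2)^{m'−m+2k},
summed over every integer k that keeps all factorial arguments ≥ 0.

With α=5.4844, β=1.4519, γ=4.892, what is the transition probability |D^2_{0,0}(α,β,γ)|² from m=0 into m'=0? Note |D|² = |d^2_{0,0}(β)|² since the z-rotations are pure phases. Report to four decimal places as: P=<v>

D^2_{0,0}(5.4844,1.4519,4.8920) = e^{-i·0·5.4844}·d^2_{0,0}(1.4519)·e^{-i·0·4.8920}. Compute d first:
c=cos(1.451900/2)=0.747869, s=sin(1.451900/2)=0.663846; N=√[2·2·2·2]=4.000000
Admissible k: 0..2 (factorial args all ≥0)
  k=0: (−1)^0·4.0000/(4)·0.7479^4·0.6638^0 = +0.312826
  k=1: (−1)^1·4.0000/(1)·0.7479^2·0.6638^2 = -0.985930
  k=2: (−1)^2·4.0000/(4)·0.7479^0·0.6638^4 = +0.194209
d^2_{0,0}(1.4519) = +0.312826 -0.985930 +0.194209 = -0.478895
|D^2_{0,0}|² = |d^2_{0,0}(β)|² = (-0.478895)² = 0.229341 (the z-rotation phases have unit modulus)

P=0.2293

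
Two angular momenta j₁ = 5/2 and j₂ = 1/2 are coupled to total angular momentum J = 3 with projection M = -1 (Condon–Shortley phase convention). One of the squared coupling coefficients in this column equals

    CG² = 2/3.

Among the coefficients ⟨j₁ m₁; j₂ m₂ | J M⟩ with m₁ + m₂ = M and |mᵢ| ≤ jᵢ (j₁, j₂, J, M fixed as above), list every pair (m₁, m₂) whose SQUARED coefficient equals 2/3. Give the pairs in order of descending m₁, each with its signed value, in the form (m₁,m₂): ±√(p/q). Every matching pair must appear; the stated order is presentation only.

Admissible pairs with m₁+m₂ = M = -1: (-3/2,1/2), (-1/2,-1/2)
  (m₁,m₂)=(-1/2,-1/2): CG² = 2/3, CG = +√(2/3)   ← matches the target
  (m₁,m₂)=(-3/2,1/2): CG² = 1/3, CG = +√(1/3)
Pairs with CG² = 2/3: (-1/2,-1/2): +√(2/3)

(-1/2,-1/2): +√(2/3)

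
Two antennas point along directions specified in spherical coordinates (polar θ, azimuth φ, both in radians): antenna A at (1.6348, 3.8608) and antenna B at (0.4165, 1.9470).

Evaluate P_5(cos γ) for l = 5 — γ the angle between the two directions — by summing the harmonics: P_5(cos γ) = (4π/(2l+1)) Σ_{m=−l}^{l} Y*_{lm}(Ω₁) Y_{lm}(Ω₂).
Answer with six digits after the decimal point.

Term-by-term m-sum for l=5 (normalisation 4π/11 = 1.142397):
  m=-5: (0.412773, 0.201660) × (-0.004790, 0.001536) = (-0.002287, -0.000332)  (running Σ = (-0.002287, -0.000332))
  m=-4: (0.089864, -0.024365) × (0.002371, -0.035878) = (-0.000661, -0.003282)  (running Σ = (-0.002948, -0.003614))
  m=-3: (-0.183372, 0.275761) × (0.135131, 0.063978) = (-0.042422, 0.025532)  (running Σ = (-0.045370, 0.021918))
  m=-2: (0.014075, 0.105696) × (-0.279451, 0.261595) = (-0.031583, -0.025855)  (running Σ = (-0.076953, -0.003937))
  m=-1: (-0.226776, -0.198580) × (-0.189455, -0.479611) = (-0.052278, 0.146386)  (running Σ = (-0.129230, 0.142449))
  m=0: (-0.110068, -0.000000) × (0.055839, 0.000000) = (-0.006146, -0.000000)  (running Σ = (-0.135376, 0.142449))
  m=1: (0.226776, -0.198580) × (0.189455, -0.479611) = (-0.052278, -0.146386)  (running Σ = (-0.187654, -0.003937))
  m=2: (0.014075, -0.105696) × (-0.279451, -0.261595) = (-0.031583, 0.025855)  (running Σ = (-0.219237, 0.021918))
  m=3: (0.183372, 0.275761) × (-0.135131, 0.063978) = (-0.042422, -0.025532)  (running Σ = (-0.261658, -0.003614))
  m=4: (0.089864, 0.024365) × (0.002371, 0.035878) = (-0.000661, 0.003282)  (running Σ = (-0.262320, -0.000332))
  m=5: (-0.412773, 0.201660) × (0.004790, 0.001536) = (-0.002287, 0.000332)  (running Σ = (-0.264606, -0.000000))
Total Σ_m = (-0.264606, -0.000000). Multiply by 1.142397: (-0.302286, -0.000000). P_5(cos γ) = -0.302286

-0.302286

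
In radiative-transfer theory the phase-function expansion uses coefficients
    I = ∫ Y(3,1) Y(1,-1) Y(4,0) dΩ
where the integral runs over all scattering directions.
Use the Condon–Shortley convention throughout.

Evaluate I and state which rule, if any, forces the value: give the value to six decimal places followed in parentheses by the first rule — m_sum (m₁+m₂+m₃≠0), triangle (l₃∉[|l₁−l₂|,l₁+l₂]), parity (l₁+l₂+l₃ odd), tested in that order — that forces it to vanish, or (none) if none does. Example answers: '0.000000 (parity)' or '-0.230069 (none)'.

0.150786 (none)

Rules hold: Σm=0, L=8 even, 2≤4≤4.
N = 7·3·9 = 189
Δ = 0!·6!·2!/9! = 1/252
Racah Σ t=0..0: t=0:+1/36 = 1/36
⇒ 3j(3 1 4; 0 0 0)² = 4/63, sgn +1
Racah Σ t=0..0: t=0:+1/96 = 1/96
⇒ 3j(3 1 4; 1 -1 0)² = 1/42, sgn +1
4πI² = N·(3j₀)²·(3jₘ)² = 2/7
I = +1·√(0.285714/4π) = 0.15078601
No selection rule forces the value: the integral is nonzero (none).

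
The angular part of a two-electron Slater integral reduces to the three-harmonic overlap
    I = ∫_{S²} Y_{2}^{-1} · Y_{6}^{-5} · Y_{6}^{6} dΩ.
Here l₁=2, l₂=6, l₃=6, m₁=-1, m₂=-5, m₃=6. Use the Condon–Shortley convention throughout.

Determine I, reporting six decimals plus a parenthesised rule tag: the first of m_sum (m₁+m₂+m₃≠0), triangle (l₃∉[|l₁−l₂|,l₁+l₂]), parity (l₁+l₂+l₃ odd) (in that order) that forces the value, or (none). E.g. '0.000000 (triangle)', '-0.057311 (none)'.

0.178412 (none)

Checks pass: Σm=0; 14 even; l₃=6∈[4,8].
(2·2+1)(2·6+1)(2·6+1) = 845
Δ: 2! 2! 10! / 15! → 1/90090
sum: t=0:+1/69120 t=1:−1/14400 t=2:+1/69120 = -7/172800
3j²(2 6 6; 0 0 0) = Δ·Π!·Σ² = 14/715  (sign -1)
sum: t=1:−1/7257600 = -1/7257600
3j²(2 6 6; -1 -5 6) = Δ·Π!·Σ² = 11/455  (sign -1)
combine: 4πI² = 845·14/715·11/455 = 2/5
take √, sign +1: I = 0.17841241
No selection rule forces the value: the integral is nonzero (none).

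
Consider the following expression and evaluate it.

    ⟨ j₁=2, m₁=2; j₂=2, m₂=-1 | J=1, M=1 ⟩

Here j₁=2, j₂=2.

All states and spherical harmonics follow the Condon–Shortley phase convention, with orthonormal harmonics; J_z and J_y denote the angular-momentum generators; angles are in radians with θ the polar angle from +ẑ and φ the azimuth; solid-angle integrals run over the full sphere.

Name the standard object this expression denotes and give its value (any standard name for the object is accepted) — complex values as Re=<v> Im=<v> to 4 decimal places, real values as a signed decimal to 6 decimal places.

This is a Clebsch–Gordan (vector-coupling) coefficient.
j₁+j₂−J=3  J+j₁−j₂=1  J−j₁+j₂=1  j₁+j₂+J+1=6
(j₁±m₁, j₂±m₂, J±M) = (4,0,1,3,2,0)
P² = 36/5
sum k=0..0:
  [0] +1/6 = 1/6
S = 1/6
C² = P²·S² = 1/5 ; C = +0.447214

Clebsch–Gordan coefficient, +√(1/5) ≈ +0.447214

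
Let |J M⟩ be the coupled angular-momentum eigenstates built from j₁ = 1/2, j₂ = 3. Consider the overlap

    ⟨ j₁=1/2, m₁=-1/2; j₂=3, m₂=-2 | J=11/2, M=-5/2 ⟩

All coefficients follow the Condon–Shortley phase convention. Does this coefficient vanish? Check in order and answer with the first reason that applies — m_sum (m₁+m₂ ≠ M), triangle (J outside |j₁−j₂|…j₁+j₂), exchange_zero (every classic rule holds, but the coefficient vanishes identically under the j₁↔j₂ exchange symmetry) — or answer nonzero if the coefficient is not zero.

triangle

m-sum: m₁+m₂ = -1/2+(-2) = -5/2, M = -5/2  ✓
triangle: need |j₁−j₂| ≤ J ≤ j₁+j₂, i.e. J ∈ [5/2, 7/2]; J = 11/2 is outside ✗ ⇒ coefficient is 0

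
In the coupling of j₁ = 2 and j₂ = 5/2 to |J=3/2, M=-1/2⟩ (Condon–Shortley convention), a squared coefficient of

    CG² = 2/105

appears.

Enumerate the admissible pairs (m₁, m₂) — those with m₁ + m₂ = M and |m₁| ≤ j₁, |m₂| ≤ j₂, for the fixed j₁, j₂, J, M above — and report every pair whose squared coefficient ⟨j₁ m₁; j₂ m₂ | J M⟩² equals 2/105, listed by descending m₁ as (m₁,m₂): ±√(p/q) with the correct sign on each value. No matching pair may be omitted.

Admissible pairs with m₁+m₂ = M = -1/2: (-2,3/2), (-1,1/2), (0,-1/2), (1,-3/2), (2,-5/2)
  (m₁,m₂)=(2,-5/2): CG² = 8/21, CG = +√(8/21)
  (m₁,m₂)=(1,-3/2): CG² = 2/105, CG = −√(2/105)   ← matches the target
  (m₁,m₂)=(0,-1/2): CG² = 2/35, CG = −√(2/35)
  (m₁,m₂)=(-1,1/2): CG² = 5/21, CG = +√(5/21)
  (m₁,m₂)=(-2,3/2): CG² = 32/105, CG = −√(32/105)
Pairs with CG² = 2/105: (1,-3/2): −√(2/105)

(1,-3/2): −√(2/105)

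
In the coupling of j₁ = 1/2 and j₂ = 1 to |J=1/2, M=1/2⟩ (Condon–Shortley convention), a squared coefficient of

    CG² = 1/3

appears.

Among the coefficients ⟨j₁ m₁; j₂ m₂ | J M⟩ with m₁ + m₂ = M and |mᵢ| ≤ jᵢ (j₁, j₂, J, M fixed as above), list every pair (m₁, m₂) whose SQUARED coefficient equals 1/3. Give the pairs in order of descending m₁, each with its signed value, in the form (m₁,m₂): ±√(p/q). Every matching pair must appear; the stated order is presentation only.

Admissible pairs with m₁+m₂ = M = 1/2: (-1/2,1), (1/2,0)
  (m₁,m₂)=(1/2,0): CG² = 1/3, CG = +√(1/3)   ← matches the target
  (m₁,m₂)=(-1/2,1): CG² = 2/3, CG = −√(2/3)
Pairs with CG² = 1/3: (1/2,0): +√(1/3)

(1/2,0): +√(1/3)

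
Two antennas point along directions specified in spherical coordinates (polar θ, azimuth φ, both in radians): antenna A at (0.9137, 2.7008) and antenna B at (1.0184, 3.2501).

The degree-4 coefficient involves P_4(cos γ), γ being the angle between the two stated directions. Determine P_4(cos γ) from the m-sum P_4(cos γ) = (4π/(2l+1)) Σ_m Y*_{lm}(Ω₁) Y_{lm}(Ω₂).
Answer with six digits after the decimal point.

Term-by-term m-sum for l=4 (normalisation 4π/9 = 1.396263):
  m=-4: (-0.033251, -0.170708) × (0.210841, -0.097726) = (-0.023693, -0.032743)  (running Σ = (-0.023693, -0.032743))
  m=-3: (-0.093306, 0.367840) × (-0.383882, 0.129572) = (-0.011843, -0.153297)  (running Σ = (-0.035537, -0.186040))
  m=-2: (0.214941, -0.260847) × (0.219539, -0.048405) = (0.034561, -0.067670)  (running Σ = (-0.000975, -0.253710))
  m=-1: (0.080348, -0.037904) × (0.225334, -0.024547) = (0.017175, -0.010513)  (running Σ = (0.016200, -0.264223))
  m=0: (-0.351301, -0.000000) × (-0.275759, 0.000000) = (0.096875, 0.000000)  (running Σ = (0.113074, -0.264223))
  m=1: (-0.080348, -0.037904) × (-0.225334, -0.024547) = (0.017175, 0.010513)  (running Σ = (0.130249, -0.253710))
  m=2: (0.214941, 0.260847) × (0.219539, 0.048405) = (0.034561, 0.067670)  (running Σ = (0.164810, -0.186040))
  m=3: (0.093306, 0.367840) × (0.383882, 0.129572) = (-0.011843, 0.153297)  (running Σ = (0.152967, -0.032743))
  m=4: (-0.033251, 0.170708) × (0.210841, 0.097726) = (-0.023693, 0.032743)  (running Σ = (0.129274, -0.000000))
Accumulated sum (0.129274, -0.000000); after 4π/(2l+1) scaling, (0.180500, -0.000000) ⇒ P_4 = 0.180500

0.180500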